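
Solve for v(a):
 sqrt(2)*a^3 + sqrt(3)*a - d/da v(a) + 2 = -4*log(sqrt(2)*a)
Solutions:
 v(a) = C1 + sqrt(2)*a^4/4 + sqrt(3)*a^2/2 + 4*a*log(a) - 2*a + a*log(4)


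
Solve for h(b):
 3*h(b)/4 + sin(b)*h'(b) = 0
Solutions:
 h(b) = C1*(cos(b) + 1)^(3/8)/(cos(b) - 1)^(3/8)


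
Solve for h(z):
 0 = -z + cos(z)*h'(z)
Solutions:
 h(z) = C1 + Integral(z/cos(z), z)


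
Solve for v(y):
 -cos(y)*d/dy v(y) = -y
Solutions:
 v(y) = C1 + Integral(y/cos(y), y)


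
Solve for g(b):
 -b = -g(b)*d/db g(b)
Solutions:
 g(b) = -sqrt(C1 + b^2)
 g(b) = sqrt(C1 + b^2)


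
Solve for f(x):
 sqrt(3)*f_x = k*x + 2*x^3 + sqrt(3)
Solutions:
 f(x) = C1 + sqrt(3)*k*x^2/6 + sqrt(3)*x^4/6 + x


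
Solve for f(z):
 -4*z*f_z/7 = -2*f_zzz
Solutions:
 f(z) = C1 + Integral(C2*airyai(2^(1/3)*7^(2/3)*z/7) + C3*airybi(2^(1/3)*7^(2/3)*z/7), z)


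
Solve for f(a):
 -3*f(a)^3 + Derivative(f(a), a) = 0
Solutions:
 f(a) = -sqrt(2)*sqrt(-1/(C1 + 3*a))/2
 f(a) = sqrt(2)*sqrt(-1/(C1 + 3*a))/2


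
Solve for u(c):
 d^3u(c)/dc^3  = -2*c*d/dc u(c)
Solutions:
 u(c) = C1 + Integral(C2*airyai(-2^(1/3)*c) + C3*airybi(-2^(1/3)*c), c)


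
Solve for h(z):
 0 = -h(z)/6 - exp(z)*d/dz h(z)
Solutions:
 h(z) = C1*exp(exp(-z)/6)


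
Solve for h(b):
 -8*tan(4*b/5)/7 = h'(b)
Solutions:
 h(b) = C1 + 10*log(cos(4*b/5))/7


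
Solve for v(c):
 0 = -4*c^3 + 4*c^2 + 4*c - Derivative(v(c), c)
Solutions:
 v(c) = C1 - c^4 + 4*c^3/3 + 2*c^2


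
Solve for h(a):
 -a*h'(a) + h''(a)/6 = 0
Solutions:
 h(a) = C1 + C2*erfi(sqrt(3)*a)


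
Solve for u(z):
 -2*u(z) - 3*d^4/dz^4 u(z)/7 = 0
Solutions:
 u(z) = (C1*sin(6^(3/4)*7^(1/4)*z/6) + C2*cos(6^(3/4)*7^(1/4)*z/6))*exp(-6^(3/4)*7^(1/4)*z/6) + (C3*sin(6^(3/4)*7^(1/4)*z/6) + C4*cos(6^(3/4)*7^(1/4)*z/6))*exp(6^(3/4)*7^(1/4)*z/6)


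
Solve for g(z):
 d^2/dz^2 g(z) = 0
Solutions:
 g(z) = C1 + C2*z


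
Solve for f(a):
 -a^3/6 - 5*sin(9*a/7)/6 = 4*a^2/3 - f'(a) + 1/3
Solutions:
 f(a) = C1 + a^4/24 + 4*a^3/9 + a/3 - 35*cos(9*a/7)/54


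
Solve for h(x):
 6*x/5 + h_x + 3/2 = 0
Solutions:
 h(x) = C1 - 3*x^2/5 - 3*x/2


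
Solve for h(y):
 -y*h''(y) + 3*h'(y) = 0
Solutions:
 h(y) = C1 + C2*y^4


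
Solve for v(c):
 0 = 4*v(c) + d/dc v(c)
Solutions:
 v(c) = C1*exp(-4*c)


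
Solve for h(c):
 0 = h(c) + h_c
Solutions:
 h(c) = C1*exp(-c)


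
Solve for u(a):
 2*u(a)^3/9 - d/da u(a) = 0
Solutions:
 u(a) = -3*sqrt(2)*sqrt(-1/(C1 + 2*a))/2
 u(a) = 3*sqrt(2)*sqrt(-1/(C1 + 2*a))/2


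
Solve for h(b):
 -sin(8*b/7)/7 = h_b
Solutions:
 h(b) = C1 + cos(8*b/7)/8


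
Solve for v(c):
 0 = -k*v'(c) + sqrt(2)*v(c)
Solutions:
 v(c) = C1*exp(sqrt(2)*c/k)


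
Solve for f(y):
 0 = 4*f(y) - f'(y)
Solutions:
 f(y) = C1*exp(4*y)


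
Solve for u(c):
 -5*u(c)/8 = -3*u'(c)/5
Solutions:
 u(c) = C1*exp(25*c/24)


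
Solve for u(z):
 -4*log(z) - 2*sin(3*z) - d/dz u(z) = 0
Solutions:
 u(z) = C1 - 4*z*log(z) + 4*z + 2*cos(3*z)/3


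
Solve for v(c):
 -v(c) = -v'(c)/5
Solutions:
 v(c) = C1*exp(5*c)


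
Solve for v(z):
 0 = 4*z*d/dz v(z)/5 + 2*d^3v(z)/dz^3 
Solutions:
 v(z) = C1 + Integral(C2*airyai(-2^(1/3)*5^(2/3)*z/5) + C3*airybi(-2^(1/3)*5^(2/3)*z/5), z)


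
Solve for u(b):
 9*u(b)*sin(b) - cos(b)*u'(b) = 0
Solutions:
 u(b) = C1/cos(b)^9


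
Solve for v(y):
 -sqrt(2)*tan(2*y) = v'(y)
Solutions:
 v(y) = C1 + sqrt(2)*log(cos(2*y))/2


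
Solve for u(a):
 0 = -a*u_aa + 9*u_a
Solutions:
 u(a) = C1 + C2*a^10


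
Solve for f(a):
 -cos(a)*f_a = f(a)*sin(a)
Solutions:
 f(a) = C1*cos(a)


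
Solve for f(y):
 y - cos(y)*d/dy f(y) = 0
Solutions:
 f(y) = C1 + Integral(y/cos(y), y)


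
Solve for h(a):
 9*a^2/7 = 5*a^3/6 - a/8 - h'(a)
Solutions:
 h(a) = C1 + 5*a^4/24 - 3*a^3/7 - a^2/16


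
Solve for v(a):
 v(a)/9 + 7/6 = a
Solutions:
 v(a) = 9*a - 21/2


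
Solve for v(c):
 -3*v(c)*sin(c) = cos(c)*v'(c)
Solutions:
 v(c) = C1*cos(c)^3


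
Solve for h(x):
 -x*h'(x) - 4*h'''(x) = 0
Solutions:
 h(x) = C1 + Integral(C2*airyai(-2^(1/3)*x/2) + C3*airybi(-2^(1/3)*x/2), x)


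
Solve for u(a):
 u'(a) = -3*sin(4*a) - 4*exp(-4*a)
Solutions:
 u(a) = C1 + 3*cos(4*a)/4 + exp(-4*a)


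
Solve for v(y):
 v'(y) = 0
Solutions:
 v(y) = C1


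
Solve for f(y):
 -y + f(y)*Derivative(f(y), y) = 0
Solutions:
 f(y) = -sqrt(C1 + y^2)
 f(y) = sqrt(C1 + y^2)


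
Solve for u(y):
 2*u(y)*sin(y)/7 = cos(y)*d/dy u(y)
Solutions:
 u(y) = C1/cos(y)^(2/7)


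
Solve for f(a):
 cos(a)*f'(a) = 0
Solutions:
 f(a) = C1


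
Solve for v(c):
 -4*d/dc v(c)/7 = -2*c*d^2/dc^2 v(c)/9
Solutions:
 v(c) = C1 + C2*c^(25/7)


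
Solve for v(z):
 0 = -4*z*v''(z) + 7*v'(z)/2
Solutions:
 v(z) = C1 + C2*z^(15/8)


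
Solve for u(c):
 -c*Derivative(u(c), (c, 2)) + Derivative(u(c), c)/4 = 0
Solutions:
 u(c) = C1 + C2*c^(5/4)


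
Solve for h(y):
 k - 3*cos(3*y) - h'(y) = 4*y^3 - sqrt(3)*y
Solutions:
 h(y) = C1 + k*y - y^4 + sqrt(3)*y^2/2 - sin(3*y)


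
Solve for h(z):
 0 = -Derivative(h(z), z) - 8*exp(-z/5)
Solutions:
 h(z) = C1 + 40*exp(-z/5)


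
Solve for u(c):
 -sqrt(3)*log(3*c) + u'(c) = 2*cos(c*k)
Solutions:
 u(c) = C1 + sqrt(3)*c*(log(c) - 1) + sqrt(3)*c*log(3) + 2*Piecewise((sin(c*k)/k, Ne(k, 0)), (c, True))


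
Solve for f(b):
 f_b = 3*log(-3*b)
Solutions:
 f(b) = C1 + 3*b*log(-b) + 3*b*(-1 + log(3))


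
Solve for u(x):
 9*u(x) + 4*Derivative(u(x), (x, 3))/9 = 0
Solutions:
 u(x) = C3*exp(-3*6^(1/3)*x/2) + (C1*sin(3*2^(1/3)*3^(5/6)*x/4) + C2*cos(3*2^(1/3)*3^(5/6)*x/4))*exp(3*6^(1/3)*x/4)


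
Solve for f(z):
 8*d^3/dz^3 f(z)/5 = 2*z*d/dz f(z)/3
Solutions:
 f(z) = C1 + Integral(C2*airyai(90^(1/3)*z/6) + C3*airybi(90^(1/3)*z/6), z)


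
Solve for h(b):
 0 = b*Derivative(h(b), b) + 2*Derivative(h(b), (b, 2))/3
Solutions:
 h(b) = C1 + C2*erf(sqrt(3)*b/2)


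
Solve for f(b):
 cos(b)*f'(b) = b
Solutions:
 f(b) = C1 + Integral(b/cos(b), b)


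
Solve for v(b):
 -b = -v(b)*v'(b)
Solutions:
 v(b) = -sqrt(C1 + b^2)
 v(b) = sqrt(C1 + b^2)


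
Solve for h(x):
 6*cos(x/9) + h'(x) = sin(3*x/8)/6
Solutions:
 h(x) = C1 - 54*sin(x/9) - 4*cos(3*x/8)/9


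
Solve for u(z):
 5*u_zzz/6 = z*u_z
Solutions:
 u(z) = C1 + Integral(C2*airyai(5^(2/3)*6^(1/3)*z/5) + C3*airybi(5^(2/3)*6^(1/3)*z/5), z)


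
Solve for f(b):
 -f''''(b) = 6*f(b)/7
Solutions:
 f(b) = (C1*sin(14^(3/4)*3^(1/4)*b/14) + C2*cos(14^(3/4)*3^(1/4)*b/14))*exp(-14^(3/4)*3^(1/4)*b/14) + (C3*sin(14^(3/4)*3^(1/4)*b/14) + C4*cos(14^(3/4)*3^(1/4)*b/14))*exp(14^(3/4)*3^(1/4)*b/14)


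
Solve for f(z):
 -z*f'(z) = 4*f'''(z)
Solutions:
 f(z) = C1 + Integral(C2*airyai(-2^(1/3)*z/2) + C3*airybi(-2^(1/3)*z/2), z)


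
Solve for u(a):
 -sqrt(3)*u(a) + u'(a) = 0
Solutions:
 u(a) = C1*exp(sqrt(3)*a)


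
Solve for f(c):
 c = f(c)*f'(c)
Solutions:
 f(c) = -sqrt(C1 + c^2)
 f(c) = sqrt(C1 + c^2)


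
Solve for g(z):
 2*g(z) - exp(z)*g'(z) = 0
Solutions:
 g(z) = C1*exp(-2*exp(-z))


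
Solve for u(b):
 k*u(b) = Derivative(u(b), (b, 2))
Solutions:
 u(b) = C1*exp(-b*sqrt(k)) + C2*exp(b*sqrt(k))


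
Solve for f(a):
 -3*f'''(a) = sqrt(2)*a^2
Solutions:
 f(a) = C1 + C2*a + C3*a^2 - sqrt(2)*a^5/180


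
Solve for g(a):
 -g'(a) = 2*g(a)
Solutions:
 g(a) = C1*exp(-2*a)


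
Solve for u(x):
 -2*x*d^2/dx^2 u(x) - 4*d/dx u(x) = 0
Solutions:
 u(x) = C1 + C2/x


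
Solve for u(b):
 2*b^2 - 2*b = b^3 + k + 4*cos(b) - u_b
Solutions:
 u(b) = C1 + b^4/4 - 2*b^3/3 + b^2 + b*k + 4*sin(b)


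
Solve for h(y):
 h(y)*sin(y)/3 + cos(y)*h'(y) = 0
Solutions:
 h(y) = C1*cos(y)^(1/3)


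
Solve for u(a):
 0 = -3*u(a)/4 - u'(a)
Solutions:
 u(a) = C1*exp(-3*a/4)


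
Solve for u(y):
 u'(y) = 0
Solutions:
 u(y) = C1


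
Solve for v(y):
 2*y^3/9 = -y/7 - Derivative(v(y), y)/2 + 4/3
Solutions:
 v(y) = C1 - y^4/9 - y^2/7 + 8*y/3


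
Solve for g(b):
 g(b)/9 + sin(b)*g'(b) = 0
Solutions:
 g(b) = C1*(cos(b) + 1)^(1/18)/(cos(b) - 1)^(1/18)


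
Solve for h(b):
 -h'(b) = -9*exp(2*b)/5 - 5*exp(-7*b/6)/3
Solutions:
 h(b) = C1 + 9*exp(2*b)/10 - 10*exp(-7*b/6)/7


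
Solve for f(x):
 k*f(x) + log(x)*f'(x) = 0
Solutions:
 f(x) = C1*exp(-k*li(x))


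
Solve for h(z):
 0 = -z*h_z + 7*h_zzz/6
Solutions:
 h(z) = C1 + Integral(C2*airyai(6^(1/3)*7^(2/3)*z/7) + C3*airybi(6^(1/3)*7^(2/3)*z/7), z)


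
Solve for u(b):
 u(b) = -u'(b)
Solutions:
 u(b) = C1*exp(-b)


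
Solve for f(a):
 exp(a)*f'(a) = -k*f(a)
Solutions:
 f(a) = C1*exp(k*exp(-a))


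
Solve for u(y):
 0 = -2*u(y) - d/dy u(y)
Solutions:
 u(y) = C1*exp(-2*y)


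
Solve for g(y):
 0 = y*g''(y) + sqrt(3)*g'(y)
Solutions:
 g(y) = C1 + C2*y^(1 - sqrt(3))


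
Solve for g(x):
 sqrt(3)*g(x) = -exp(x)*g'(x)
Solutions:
 g(x) = C1*exp(sqrt(3)*exp(-x))


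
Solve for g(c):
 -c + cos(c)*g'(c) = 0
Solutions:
 g(c) = C1 + Integral(c/cos(c), c)


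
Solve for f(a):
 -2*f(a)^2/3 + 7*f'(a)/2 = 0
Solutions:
 f(a) = -21/(C1 + 4*a)


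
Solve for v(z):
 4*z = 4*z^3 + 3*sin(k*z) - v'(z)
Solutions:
 v(z) = C1 + z^4 - 2*z^2 - 3*cos(k*z)/k


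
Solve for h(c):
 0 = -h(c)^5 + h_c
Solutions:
 h(c) = -(-1/(C1 + 4*c))^(1/4)
 h(c) = (-1/(C1 + 4*c))^(1/4)
 h(c) = -I*(-1/(C1 + 4*c))^(1/4)
 h(c) = I*(-1/(C1 + 4*c))^(1/4)


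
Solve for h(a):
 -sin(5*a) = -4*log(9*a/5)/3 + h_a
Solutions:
 h(a) = C1 + 4*a*log(a)/3 - 2*a*log(5) - 4*a/3 + 2*a*log(15)/3 + 2*a*log(3) + cos(5*a)/5


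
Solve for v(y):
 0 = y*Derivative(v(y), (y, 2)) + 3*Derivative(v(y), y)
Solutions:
 v(y) = C1 + C2/y^2


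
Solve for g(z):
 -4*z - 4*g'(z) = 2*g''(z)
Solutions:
 g(z) = C1 + C2*exp(-2*z) - z^2/2 + z/2


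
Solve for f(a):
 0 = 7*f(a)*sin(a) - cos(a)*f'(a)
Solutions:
 f(a) = C1/cos(a)^7


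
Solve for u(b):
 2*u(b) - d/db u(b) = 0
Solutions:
 u(b) = C1*exp(2*b)


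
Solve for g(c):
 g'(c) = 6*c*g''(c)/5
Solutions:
 g(c) = C1 + C2*c^(11/6)


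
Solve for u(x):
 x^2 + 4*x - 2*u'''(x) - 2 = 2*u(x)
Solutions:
 u(x) = C3*exp(-x) + x^2/2 + 2*x + (C1*sin(sqrt(3)*x/2) + C2*cos(sqrt(3)*x/2))*exp(x/2) - 1


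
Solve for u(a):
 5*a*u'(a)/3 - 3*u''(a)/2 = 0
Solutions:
 u(a) = C1 + C2*erfi(sqrt(5)*a/3)


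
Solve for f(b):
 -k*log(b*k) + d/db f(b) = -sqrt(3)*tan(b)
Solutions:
 f(b) = C1 + b*k*(log(b*k) - 1) + sqrt(3)*log(cos(b))


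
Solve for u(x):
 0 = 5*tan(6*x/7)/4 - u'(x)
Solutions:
 u(x) = C1 - 35*log(cos(6*x/7))/24


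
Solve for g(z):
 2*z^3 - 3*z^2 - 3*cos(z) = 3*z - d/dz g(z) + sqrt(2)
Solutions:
 g(z) = C1 - z^4/2 + z^3 + 3*z^2/2 + sqrt(2)*z + 3*sin(z)


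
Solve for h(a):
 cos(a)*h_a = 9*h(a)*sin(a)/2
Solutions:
 h(a) = C1/cos(a)^(9/2)


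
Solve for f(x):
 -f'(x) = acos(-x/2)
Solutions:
 f(x) = C1 - x*acos(-x/2) - sqrt(4 - x^2)


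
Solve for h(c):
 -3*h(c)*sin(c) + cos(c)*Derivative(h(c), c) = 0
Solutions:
 h(c) = C1/cos(c)^3


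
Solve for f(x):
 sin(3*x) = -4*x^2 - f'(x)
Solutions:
 f(x) = C1 - 4*x^3/3 + cos(3*x)/3


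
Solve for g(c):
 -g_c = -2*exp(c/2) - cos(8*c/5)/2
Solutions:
 g(c) = C1 + 4*exp(c/2) + 5*sin(8*c/5)/16


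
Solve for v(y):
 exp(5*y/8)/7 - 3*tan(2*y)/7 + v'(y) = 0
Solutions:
 v(y) = C1 - 8*exp(5*y/8)/35 - 3*log(cos(2*y))/14


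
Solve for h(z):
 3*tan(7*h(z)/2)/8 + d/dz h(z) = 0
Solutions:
 h(z) = -2*asin(C1*exp(-21*z/16))/7 + 2*pi/7
 h(z) = 2*asin(C1*exp(-21*z/16))/7


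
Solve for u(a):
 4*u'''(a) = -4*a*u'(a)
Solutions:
 u(a) = C1 + Integral(C2*airyai(-a) + C3*airybi(-a), a)


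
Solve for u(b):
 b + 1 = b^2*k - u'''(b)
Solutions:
 u(b) = C1 + C2*b + C3*b^2 + b^5*k/60 - b^4/24 - b^3/6


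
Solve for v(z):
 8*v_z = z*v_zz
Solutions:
 v(z) = C1 + C2*z^9


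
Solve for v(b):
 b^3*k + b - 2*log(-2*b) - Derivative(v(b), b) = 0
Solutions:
 v(b) = C1 + b^4*k/4 + b^2/2 - 2*b*log(-b) + 2*b*(1 - log(2))


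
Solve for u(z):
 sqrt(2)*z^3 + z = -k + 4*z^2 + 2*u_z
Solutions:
 u(z) = C1 + k*z/2 + sqrt(2)*z^4/8 - 2*z^3/3 + z^2/4


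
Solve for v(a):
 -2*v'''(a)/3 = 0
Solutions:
 v(a) = C1 + C2*a + C3*a^2


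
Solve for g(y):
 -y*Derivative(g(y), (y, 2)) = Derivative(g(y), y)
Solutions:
 g(y) = C1 + C2*log(y)


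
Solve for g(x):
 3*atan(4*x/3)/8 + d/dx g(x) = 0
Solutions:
 g(x) = C1 - 3*x*atan(4*x/3)/8 + 9*log(16*x^2 + 9)/64


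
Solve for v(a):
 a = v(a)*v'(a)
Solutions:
 v(a) = -sqrt(C1 + a^2)
 v(a) = sqrt(C1 + a^2)


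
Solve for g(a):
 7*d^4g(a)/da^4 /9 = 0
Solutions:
 g(a) = C1 + C2*a + C3*a^2 + C4*a^3


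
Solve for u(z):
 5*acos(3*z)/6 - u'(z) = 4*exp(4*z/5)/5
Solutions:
 u(z) = C1 + 5*z*acos(3*z)/6 - 5*sqrt(1 - 9*z^2)/18 - exp(4*z/5)


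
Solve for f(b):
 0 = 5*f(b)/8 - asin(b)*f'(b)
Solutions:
 f(b) = C1*exp(5*Integral(1/asin(b), b)/8)


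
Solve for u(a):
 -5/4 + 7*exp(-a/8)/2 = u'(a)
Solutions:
 u(a) = C1 - 5*a/4 - 28*exp(-a/8)


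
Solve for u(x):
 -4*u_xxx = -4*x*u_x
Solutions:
 u(x) = C1 + Integral(C2*airyai(x) + C3*airybi(x), x)


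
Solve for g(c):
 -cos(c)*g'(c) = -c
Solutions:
 g(c) = C1 + Integral(c/cos(c), c)


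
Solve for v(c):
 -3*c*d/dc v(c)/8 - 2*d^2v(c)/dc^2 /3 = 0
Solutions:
 v(c) = C1 + C2*erf(3*sqrt(2)*c/8)


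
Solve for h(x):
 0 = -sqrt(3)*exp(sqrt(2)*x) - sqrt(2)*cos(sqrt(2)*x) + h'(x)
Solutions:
 h(x) = C1 + sqrt(6)*exp(sqrt(2)*x)/2 + sin(sqrt(2)*x)


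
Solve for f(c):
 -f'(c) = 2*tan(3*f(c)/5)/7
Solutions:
 f(c) = -5*asin(C1*exp(-6*c/35))/3 + 5*pi/3
 f(c) = 5*asin(C1*exp(-6*c/35))/3


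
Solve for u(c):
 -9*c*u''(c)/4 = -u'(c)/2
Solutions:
 u(c) = C1 + C2*c^(11/9)


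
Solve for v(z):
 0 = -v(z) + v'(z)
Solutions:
 v(z) = C1*exp(z)


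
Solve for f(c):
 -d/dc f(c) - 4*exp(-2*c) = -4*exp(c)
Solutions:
 f(c) = C1 + 4*exp(c) + 2*exp(-2*c)


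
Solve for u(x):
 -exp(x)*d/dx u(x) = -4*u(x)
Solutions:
 u(x) = C1*exp(-4*exp(-x))


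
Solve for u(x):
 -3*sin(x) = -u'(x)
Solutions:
 u(x) = C1 - 3*cos(x)


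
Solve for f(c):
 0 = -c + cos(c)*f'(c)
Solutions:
 f(c) = C1 + Integral(c/cos(c), c)


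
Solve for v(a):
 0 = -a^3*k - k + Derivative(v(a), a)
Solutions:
 v(a) = C1 + a^4*k/4 + a*k


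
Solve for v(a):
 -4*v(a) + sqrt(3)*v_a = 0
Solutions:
 v(a) = C1*exp(4*sqrt(3)*a/3)


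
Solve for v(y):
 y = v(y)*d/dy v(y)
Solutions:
 v(y) = -sqrt(C1 + y^2)
 v(y) = sqrt(C1 + y^2)


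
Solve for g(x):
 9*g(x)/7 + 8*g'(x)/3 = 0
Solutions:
 g(x) = C1*exp(-27*x/56)


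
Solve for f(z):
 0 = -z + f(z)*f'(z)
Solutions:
 f(z) = -sqrt(C1 + z^2)
 f(z) = sqrt(C1 + z^2)


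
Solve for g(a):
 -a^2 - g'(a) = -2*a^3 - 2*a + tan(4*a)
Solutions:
 g(a) = C1 + a^4/2 - a^3/3 + a^2 + log(cos(4*a))/4


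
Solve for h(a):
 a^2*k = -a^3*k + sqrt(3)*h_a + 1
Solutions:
 h(a) = C1 + sqrt(3)*a^4*k/12 + sqrt(3)*a^3*k/9 - sqrt(3)*a/3


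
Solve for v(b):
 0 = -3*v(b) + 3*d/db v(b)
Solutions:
 v(b) = C1*exp(b)


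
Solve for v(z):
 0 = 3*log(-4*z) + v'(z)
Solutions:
 v(z) = C1 - 3*z*log(-z) + 3*z*(1 - 2*log(2))


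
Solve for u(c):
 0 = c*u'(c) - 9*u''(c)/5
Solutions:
 u(c) = C1 + C2*erfi(sqrt(10)*c/6)


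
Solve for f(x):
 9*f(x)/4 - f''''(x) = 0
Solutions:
 f(x) = C1*exp(-sqrt(6)*x/2) + C2*exp(sqrt(6)*x/2) + C3*sin(sqrt(6)*x/2) + C4*cos(sqrt(6)*x/2)


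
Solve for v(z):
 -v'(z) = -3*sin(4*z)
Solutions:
 v(z) = C1 - 3*cos(4*z)/4


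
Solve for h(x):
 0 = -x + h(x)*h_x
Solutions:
 h(x) = -sqrt(C1 + x^2)
 h(x) = sqrt(C1 + x^2)


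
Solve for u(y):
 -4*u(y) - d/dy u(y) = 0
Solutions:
 u(y) = C1*exp(-4*y)


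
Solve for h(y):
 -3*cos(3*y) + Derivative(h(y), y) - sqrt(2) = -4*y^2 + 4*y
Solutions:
 h(y) = C1 - 4*y^3/3 + 2*y^2 + sqrt(2)*y + sin(3*y)


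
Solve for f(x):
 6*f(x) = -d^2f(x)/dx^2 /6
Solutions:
 f(x) = C1*sin(6*x) + C2*cos(6*x)


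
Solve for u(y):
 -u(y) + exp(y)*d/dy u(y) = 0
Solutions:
 u(y) = C1*exp(-exp(-y))


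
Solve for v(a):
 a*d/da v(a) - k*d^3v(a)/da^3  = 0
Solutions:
 v(a) = C1 + Integral(C2*airyai(a*(1/k)^(1/3)) + C3*airybi(a*(1/k)^(1/3)), a)


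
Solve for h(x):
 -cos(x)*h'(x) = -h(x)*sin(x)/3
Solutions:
 h(x) = C1/cos(x)^(1/3)


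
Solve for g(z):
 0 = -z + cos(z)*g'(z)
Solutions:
 g(z) = C1 + Integral(z/cos(z), z)


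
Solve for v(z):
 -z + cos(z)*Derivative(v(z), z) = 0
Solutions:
 v(z) = C1 + Integral(z/cos(z), z)


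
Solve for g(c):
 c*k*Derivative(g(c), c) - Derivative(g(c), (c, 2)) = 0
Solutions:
 g(c) = Piecewise((-sqrt(2)*sqrt(pi)*C1*erf(sqrt(2)*c*sqrt(-k)/2)/(2*sqrt(-k)) - C2, (k > 0) | (k < 0)), (-C1*c - C2, True))


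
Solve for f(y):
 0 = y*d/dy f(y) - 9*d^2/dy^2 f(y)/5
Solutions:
 f(y) = C1 + C2*erfi(sqrt(10)*y/6)


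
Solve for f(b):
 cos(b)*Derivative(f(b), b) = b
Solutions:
 f(b) = C1 + Integral(b/cos(b), b)


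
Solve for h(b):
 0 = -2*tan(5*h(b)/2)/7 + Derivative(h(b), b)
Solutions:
 h(b) = -2*asin(C1*exp(5*b/7))/5 + 2*pi/5
 h(b) = 2*asin(C1*exp(5*b/7))/5


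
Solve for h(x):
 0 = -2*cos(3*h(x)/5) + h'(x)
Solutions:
 -2*x - 5*log(sin(3*h(x)/5) - 1)/6 + 5*log(sin(3*h(x)/5) + 1)/6 = C1


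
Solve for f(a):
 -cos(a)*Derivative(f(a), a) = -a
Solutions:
 f(a) = C1 + Integral(a/cos(a), a)


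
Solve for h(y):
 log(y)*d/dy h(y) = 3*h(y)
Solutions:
 h(y) = C1*exp(3*li(y))


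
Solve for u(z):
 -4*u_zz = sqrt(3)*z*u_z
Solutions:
 u(z) = C1 + C2*erf(sqrt(2)*3^(1/4)*z/4)


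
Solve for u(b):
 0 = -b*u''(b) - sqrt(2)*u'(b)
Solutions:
 u(b) = C1 + C2*b^(1 - sqrt(2))


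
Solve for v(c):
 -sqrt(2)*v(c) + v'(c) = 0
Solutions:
 v(c) = C1*exp(sqrt(2)*c)


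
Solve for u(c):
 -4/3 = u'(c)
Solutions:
 u(c) = C1 - 4*c/3


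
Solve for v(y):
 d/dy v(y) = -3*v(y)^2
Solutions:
 v(y) = 1/(C1 + 3*y)


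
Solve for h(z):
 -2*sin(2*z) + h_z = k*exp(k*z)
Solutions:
 h(z) = C1 + exp(k*z) - cos(2*z)


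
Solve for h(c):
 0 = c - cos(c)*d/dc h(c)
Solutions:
 h(c) = C1 + Integral(c/cos(c), c)


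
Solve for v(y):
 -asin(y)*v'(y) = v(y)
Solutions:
 v(y) = C1*exp(-Integral(1/asin(y), y))


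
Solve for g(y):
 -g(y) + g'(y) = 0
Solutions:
 g(y) = C1*exp(y)


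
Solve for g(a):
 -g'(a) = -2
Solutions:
 g(a) = C1 + 2*a


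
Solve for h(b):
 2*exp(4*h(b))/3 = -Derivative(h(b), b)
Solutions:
 h(b) = log(-(1/(C1 + 8*b))^(1/4)) + log(3)/4
 h(b) = log(1/(C1 + 8*b))/4 + log(3)/4
 h(b) = log(-I*(1/(C1 + 8*b))^(1/4)) + log(3)/4
 h(b) = log(I*(1/(C1 + 8*b))^(1/4)) + log(3)/4


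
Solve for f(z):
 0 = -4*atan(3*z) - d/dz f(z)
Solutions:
 f(z) = C1 - 4*z*atan(3*z) + 2*log(9*z^2 + 1)/3


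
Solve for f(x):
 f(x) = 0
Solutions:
 f(x) = 0


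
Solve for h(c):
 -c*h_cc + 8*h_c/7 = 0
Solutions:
 h(c) = C1 + C2*c^(15/7)


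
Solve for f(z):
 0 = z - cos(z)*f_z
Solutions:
 f(z) = C1 + Integral(z/cos(z), z)


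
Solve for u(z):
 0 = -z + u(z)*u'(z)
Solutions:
 u(z) = -sqrt(C1 + z^2)
 u(z) = sqrt(C1 + z^2)


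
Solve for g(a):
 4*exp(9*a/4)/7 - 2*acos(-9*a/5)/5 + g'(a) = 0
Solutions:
 g(a) = C1 + 2*a*acos(-9*a/5)/5 + 2*sqrt(25 - 81*a^2)/45 - 16*exp(9*a/4)/63


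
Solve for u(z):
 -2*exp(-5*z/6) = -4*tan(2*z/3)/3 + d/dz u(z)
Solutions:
 u(z) = C1 + log(tan(2*z/3)^2 + 1) + 12*exp(-5*z/6)/5


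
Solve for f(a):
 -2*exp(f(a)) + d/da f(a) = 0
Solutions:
 f(a) = log(-1/(C1 + 2*a))


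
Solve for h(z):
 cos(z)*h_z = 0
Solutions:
 h(z) = C1


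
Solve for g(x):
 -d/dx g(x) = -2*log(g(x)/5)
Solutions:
 Integral(1/(-log(_y) + log(5)), (_y, g(x)))/2 = C1 - x


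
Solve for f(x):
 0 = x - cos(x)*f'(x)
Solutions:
 f(x) = C1 + Integral(x/cos(x), x)


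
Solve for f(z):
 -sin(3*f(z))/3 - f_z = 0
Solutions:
 f(z) = -acos((-C1 - exp(2*z))/(C1 - exp(2*z)))/3 + 2*pi/3
 f(z) = acos((-C1 - exp(2*z))/(C1 - exp(2*z)))/3


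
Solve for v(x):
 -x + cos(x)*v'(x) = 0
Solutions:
 v(x) = C1 + Integral(x/cos(x), x)


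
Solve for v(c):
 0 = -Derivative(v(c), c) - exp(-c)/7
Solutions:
 v(c) = C1 + exp(-c)/7


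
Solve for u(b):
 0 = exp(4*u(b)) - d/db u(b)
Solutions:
 u(b) = log(-(-1/(C1 + 4*b))^(1/4))
 u(b) = log(-1/(C1 + 4*b))/4
 u(b) = log(-I*(-1/(C1 + 4*b))^(1/4))
 u(b) = log(I*(-1/(C1 + 4*b))^(1/4))


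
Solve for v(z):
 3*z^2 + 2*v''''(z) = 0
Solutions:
 v(z) = C1 + C2*z + C3*z^2 + C4*z^3 - z^6/240


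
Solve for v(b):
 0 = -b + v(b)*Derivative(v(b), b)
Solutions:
 v(b) = -sqrt(C1 + b^2)
 v(b) = sqrt(C1 + b^2)


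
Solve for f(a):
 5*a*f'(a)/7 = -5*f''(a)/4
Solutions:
 f(a) = C1 + C2*erf(sqrt(14)*a/7)


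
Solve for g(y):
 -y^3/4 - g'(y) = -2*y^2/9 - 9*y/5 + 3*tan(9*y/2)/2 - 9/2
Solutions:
 g(y) = C1 - y^4/16 + 2*y^3/27 + 9*y^2/10 + 9*y/2 + log(cos(9*y/2))/3


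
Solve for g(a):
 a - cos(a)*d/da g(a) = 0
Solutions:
 g(a) = C1 + Integral(a/cos(a), a)


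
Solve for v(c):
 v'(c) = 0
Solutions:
 v(c) = C1


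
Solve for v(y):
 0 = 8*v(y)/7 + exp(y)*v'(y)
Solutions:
 v(y) = C1*exp(8*exp(-y)/7)


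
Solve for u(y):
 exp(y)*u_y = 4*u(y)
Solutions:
 u(y) = C1*exp(-4*exp(-y))


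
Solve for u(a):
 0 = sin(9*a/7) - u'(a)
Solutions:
 u(a) = C1 - 7*cos(9*a/7)/9


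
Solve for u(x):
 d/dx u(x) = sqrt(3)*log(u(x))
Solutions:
 li(u(x)) = C1 + sqrt(3)*x


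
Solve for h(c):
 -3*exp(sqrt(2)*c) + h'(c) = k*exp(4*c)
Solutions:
 h(c) = C1 + k*exp(4*c)/4 + 3*sqrt(2)*exp(sqrt(2)*c)/2


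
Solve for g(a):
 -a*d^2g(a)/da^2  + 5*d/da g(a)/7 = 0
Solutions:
 g(a) = C1 + C2*a^(12/7)


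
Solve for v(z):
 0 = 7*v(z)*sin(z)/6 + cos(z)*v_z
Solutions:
 v(z) = C1*cos(z)^(7/6)


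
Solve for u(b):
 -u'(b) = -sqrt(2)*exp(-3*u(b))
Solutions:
 u(b) = log(C1 + 3*sqrt(2)*b)/3
 u(b) = log((-3^(1/3) - 3^(5/6)*I)*(C1 + sqrt(2)*b)^(1/3)/2)
 u(b) = log((-3^(1/3) + 3^(5/6)*I)*(C1 + sqrt(2)*b)^(1/3)/2)


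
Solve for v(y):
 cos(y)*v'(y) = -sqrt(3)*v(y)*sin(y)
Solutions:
 v(y) = C1*cos(y)^(sqrt(3))


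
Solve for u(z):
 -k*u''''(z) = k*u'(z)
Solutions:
 u(z) = C1 + C4*exp(-z) + (C2*sin(sqrt(3)*z/2) + C3*cos(sqrt(3)*z/2))*exp(z/2)


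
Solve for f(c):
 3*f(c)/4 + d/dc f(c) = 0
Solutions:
 f(c) = C1*exp(-3*c/4)


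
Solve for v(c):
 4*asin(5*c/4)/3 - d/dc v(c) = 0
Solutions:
 v(c) = C1 + 4*c*asin(5*c/4)/3 + 4*sqrt(16 - 25*c^2)/15


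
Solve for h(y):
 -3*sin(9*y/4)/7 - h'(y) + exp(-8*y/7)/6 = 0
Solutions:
 h(y) = C1 + 4*cos(9*y/4)/21 - 7*exp(-8*y/7)/48


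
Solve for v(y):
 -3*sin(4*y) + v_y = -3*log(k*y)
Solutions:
 v(y) = C1 - 3*y*log(k*y) + 3*y - 3*cos(4*y)/4


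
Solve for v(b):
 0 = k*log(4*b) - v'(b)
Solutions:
 v(b) = C1 + b*k*log(b) - b*k + b*k*log(4)


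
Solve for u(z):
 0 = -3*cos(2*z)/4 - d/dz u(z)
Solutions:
 u(z) = C1 - 3*sin(2*z)/8


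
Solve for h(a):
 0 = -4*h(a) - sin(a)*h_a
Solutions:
 h(a) = C1*(cos(a)^2 + 2*cos(a) + 1)/(cos(a)^2 - 2*cos(a) + 1)


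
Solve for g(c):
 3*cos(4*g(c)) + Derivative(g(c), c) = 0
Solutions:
 g(c) = -asin((C1 + exp(24*c))/(C1 - exp(24*c)))/4 + pi/4
 g(c) = asin((C1 + exp(24*c))/(C1 - exp(24*c)))/4


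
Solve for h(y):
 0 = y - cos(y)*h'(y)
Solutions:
 h(y) = C1 + Integral(y/cos(y), y)


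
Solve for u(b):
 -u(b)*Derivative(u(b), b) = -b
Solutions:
 u(b) = -sqrt(C1 + b^2)
 u(b) = sqrt(C1 + b^2)


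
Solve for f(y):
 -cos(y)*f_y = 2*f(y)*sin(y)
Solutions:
 f(y) = C1*cos(y)^2


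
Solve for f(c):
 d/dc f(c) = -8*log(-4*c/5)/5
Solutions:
 f(c) = C1 - 8*c*log(-c)/5 + 8*c*(-2*log(2) + 1 + log(5))/5


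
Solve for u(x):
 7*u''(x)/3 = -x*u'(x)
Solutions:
 u(x) = C1 + C2*erf(sqrt(42)*x/14)


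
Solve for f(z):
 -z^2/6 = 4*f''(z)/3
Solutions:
 f(z) = C1 + C2*z - z^4/96


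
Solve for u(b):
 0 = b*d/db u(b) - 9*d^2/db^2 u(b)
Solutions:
 u(b) = C1 + C2*erfi(sqrt(2)*b/6)


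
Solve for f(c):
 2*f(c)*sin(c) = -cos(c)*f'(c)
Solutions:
 f(c) = C1*cos(c)^2


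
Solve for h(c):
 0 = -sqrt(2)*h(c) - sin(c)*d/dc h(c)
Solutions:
 h(c) = C1*(cos(c) + 1)^(sqrt(2)/2)/(cos(c) - 1)^(sqrt(2)/2)


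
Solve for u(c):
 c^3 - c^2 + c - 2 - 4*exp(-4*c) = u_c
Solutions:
 u(c) = C1 + c^4/4 - c^3/3 + c^2/2 - 2*c + exp(-4*c)


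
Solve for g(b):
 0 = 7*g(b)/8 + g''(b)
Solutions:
 g(b) = C1*sin(sqrt(14)*b/4) + C2*cos(sqrt(14)*b/4)


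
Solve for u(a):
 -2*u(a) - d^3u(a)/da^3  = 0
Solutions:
 u(a) = C3*exp(-2^(1/3)*a) + (C1*sin(2^(1/3)*sqrt(3)*a/2) + C2*cos(2^(1/3)*sqrt(3)*a/2))*exp(2^(1/3)*a/2)


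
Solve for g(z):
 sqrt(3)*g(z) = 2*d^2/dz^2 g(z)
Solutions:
 g(z) = C1*exp(-sqrt(2)*3^(1/4)*z/2) + C2*exp(sqrt(2)*3^(1/4)*z/2)


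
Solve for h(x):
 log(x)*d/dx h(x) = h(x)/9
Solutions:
 h(x) = C1*exp(li(x)/9)


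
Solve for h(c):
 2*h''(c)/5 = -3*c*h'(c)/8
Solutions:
 h(c) = C1 + C2*erf(sqrt(30)*c/8)


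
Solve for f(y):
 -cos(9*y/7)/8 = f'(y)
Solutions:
 f(y) = C1 - 7*sin(9*y/7)/72


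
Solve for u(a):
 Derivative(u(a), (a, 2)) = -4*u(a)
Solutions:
 u(a) = C1*sin(2*a) + C2*cos(2*a)


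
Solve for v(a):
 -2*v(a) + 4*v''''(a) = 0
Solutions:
 v(a) = C1*exp(-2^(3/4)*a/2) + C2*exp(2^(3/4)*a/2) + C3*sin(2^(3/4)*a/2) + C4*cos(2^(3/4)*a/2)


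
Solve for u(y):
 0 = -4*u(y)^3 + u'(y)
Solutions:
 u(y) = -sqrt(2)*sqrt(-1/(C1 + 4*y))/2
 u(y) = sqrt(2)*sqrt(-1/(C1 + 4*y))/2


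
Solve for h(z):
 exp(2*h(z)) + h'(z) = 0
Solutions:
 h(z) = log(-sqrt(-1/(C1 - z))) - log(2)/2
 h(z) = log(-1/(C1 - z))/2 - log(2)/2


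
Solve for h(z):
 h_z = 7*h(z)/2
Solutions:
 h(z) = C1*exp(7*z/2)


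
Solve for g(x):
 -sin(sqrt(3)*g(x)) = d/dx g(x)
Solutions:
 g(x) = sqrt(3)*(-acos((-exp(2*sqrt(3)*C1) - exp(2*sqrt(3)*x))/(exp(2*sqrt(3)*C1) - exp(2*sqrt(3)*x))) + 2*pi)/3
 g(x) = sqrt(3)*acos((-exp(2*sqrt(3)*C1) - exp(2*sqrt(3)*x))/(exp(2*sqrt(3)*C1) - exp(2*sqrt(3)*x)))/3


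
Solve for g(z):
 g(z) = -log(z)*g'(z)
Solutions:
 g(z) = C1*exp(-li(z))


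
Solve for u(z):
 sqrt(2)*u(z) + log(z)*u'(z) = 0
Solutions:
 u(z) = C1*exp(-sqrt(2)*li(z))


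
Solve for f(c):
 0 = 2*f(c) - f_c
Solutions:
 f(c) = C1*exp(2*c)


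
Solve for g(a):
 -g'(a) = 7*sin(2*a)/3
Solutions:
 g(a) = C1 + 7*cos(2*a)/6


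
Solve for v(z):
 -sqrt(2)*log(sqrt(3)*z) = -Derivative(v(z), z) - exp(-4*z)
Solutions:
 v(z) = C1 + sqrt(2)*z*log(z) + sqrt(2)*z*(-1 + log(3)/2) + exp(-4*z)/4


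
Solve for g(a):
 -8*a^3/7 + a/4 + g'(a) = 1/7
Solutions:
 g(a) = C1 + 2*a^4/7 - a^2/8 + a/7


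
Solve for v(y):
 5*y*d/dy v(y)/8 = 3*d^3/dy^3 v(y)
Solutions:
 v(y) = C1 + Integral(C2*airyai(3^(2/3)*5^(1/3)*y/6) + C3*airybi(3^(2/3)*5^(1/3)*y/6), y)


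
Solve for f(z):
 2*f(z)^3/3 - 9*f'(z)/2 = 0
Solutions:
 f(z) = -3*sqrt(6)*sqrt(-1/(C1 + 4*z))/2
 f(z) = 3*sqrt(6)*sqrt(-1/(C1 + 4*z))/2


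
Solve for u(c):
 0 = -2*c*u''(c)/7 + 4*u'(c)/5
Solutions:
 u(c) = C1 + C2*c^(19/5)


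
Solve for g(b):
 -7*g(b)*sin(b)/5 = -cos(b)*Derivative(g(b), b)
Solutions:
 g(b) = C1/cos(b)^(7/5)


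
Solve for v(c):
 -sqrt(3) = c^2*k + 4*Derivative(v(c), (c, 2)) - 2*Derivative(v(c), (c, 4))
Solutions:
 v(c) = C1 + C2*c + C3*exp(-sqrt(2)*c) + C4*exp(sqrt(2)*c) - c^4*k/48 + c^2*(-k - sqrt(3))/8


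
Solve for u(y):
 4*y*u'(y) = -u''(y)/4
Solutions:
 u(y) = C1 + C2*erf(2*sqrt(2)*y)


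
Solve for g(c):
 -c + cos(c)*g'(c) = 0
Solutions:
 g(c) = C1 + Integral(c/cos(c), c)


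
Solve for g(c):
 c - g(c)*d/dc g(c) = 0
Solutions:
 g(c) = -sqrt(C1 + c^2)
 g(c) = sqrt(C1 + c^2)


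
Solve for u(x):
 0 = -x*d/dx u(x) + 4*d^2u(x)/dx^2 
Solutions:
 u(x) = C1 + C2*erfi(sqrt(2)*x/4)


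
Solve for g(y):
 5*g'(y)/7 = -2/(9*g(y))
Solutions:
 g(y) = -sqrt(C1 - 140*y)/15
 g(y) = sqrt(C1 - 140*y)/15


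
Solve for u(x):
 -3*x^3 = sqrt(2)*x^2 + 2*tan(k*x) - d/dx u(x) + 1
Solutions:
 u(x) = C1 + 3*x^4/4 + sqrt(2)*x^3/3 + x + 2*Piecewise((-log(cos(k*x))/k, Ne(k, 0)), (0, True))


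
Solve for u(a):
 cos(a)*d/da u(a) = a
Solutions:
 u(a) = C1 + Integral(a/cos(a), a)


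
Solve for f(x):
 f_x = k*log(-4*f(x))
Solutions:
 Integral(1/(log(-_y) + 2*log(2)), (_y, f(x))) = C1 + k*x


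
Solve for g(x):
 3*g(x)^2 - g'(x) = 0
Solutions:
 g(x) = -1/(C1 + 3*x)


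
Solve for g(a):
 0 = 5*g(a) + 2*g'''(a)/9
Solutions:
 g(a) = C3*exp(a*(-2^(2/3)*45^(1/3) + 3*5^(1/3)*6^(2/3))/8)*sin(3*2^(2/3)*3^(1/6)*5^(1/3)*a/4) + C4*exp(a*(-2^(2/3)*45^(1/3) + 3*5^(1/3)*6^(2/3))/8)*cos(3*2^(2/3)*3^(1/6)*5^(1/3)*a/4) + C5*exp(-a*(2^(2/3)*45^(1/3) + 3*5^(1/3)*6^(2/3))/8) + (C1*sin(3*2^(2/3)*3^(1/6)*5^(1/3)*a/4) + C2*cos(3*2^(2/3)*3^(1/6)*5^(1/3)*a/4))*exp(2^(2/3)*45^(1/3)*a/4)


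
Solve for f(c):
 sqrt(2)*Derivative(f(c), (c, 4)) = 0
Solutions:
 f(c) = C1 + C2*c + C3*c^2 + C4*c^3


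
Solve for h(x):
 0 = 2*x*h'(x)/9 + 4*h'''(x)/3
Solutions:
 h(x) = C1 + Integral(C2*airyai(-6^(2/3)*x/6) + C3*airybi(-6^(2/3)*x/6), x)


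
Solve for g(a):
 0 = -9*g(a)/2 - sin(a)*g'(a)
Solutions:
 g(a) = C1*(cos(a) + 1)^(1/4)*(cos(a)^2 + 2*cos(a) + 1)/((cos(a) - 1)^(1/4)*(cos(a)^2 - 2*cos(a) + 1))


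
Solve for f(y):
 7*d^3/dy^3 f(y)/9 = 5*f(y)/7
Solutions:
 f(y) = C3*exp(315^(1/3)*y/7) + (C1*sin(3*3^(1/6)*35^(1/3)*y/14) + C2*cos(3*3^(1/6)*35^(1/3)*y/14))*exp(-315^(1/3)*y/14)


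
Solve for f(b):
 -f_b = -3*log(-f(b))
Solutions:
 -li(-f(b)) = C1 + 3*b


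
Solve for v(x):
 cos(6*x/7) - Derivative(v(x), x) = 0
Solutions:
 v(x) = C1 + 7*sin(6*x/7)/6


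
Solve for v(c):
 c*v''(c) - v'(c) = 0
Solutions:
 v(c) = C1 + C2*c^2


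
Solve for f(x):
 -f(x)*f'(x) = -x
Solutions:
 f(x) = -sqrt(C1 + x^2)
 f(x) = sqrt(C1 + x^2)


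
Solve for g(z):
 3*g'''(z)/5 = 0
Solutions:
 g(z) = C1 + C2*z + C3*z^2


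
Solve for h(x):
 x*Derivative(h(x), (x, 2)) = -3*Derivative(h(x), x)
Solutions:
 h(x) = C1 + C2/x^2


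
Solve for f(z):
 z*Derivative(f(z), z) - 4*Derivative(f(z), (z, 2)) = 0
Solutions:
 f(z) = C1 + C2*erfi(sqrt(2)*z/4)


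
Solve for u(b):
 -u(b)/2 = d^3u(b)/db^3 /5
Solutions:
 u(b) = C3*exp(-2^(2/3)*5^(1/3)*b/2) + (C1*sin(2^(2/3)*sqrt(3)*5^(1/3)*b/4) + C2*cos(2^(2/3)*sqrt(3)*5^(1/3)*b/4))*exp(2^(2/3)*5^(1/3)*b/4)


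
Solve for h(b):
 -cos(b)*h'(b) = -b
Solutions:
 h(b) = C1 + Integral(b/cos(b), b)


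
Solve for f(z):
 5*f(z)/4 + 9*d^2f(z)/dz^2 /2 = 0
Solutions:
 f(z) = C1*sin(sqrt(10)*z/6) + C2*cos(sqrt(10)*z/6)


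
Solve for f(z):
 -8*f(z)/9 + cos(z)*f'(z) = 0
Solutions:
 f(z) = C1*(sin(z) + 1)^(4/9)/(sin(z) - 1)^(4/9)


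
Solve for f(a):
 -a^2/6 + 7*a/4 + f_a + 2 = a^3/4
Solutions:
 f(a) = C1 + a^4/16 + a^3/18 - 7*a^2/8 - 2*a


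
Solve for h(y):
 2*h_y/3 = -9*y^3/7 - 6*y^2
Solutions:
 h(y) = C1 - 27*y^4/56 - 3*y^3


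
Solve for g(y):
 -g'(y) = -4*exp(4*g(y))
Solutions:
 g(y) = log(-(-1/(C1 + 16*y))^(1/4))
 g(y) = log(-1/(C1 + 16*y))/4
 g(y) = log(-I*(-1/(C1 + 16*y))^(1/4))
 g(y) = log(I*(-1/(C1 + 16*y))^(1/4))


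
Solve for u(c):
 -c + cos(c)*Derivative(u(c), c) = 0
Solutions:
 u(c) = C1 + Integral(c/cos(c), c)


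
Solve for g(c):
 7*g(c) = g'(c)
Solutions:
 g(c) = C1*exp(7*c)


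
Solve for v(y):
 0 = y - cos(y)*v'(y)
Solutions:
 v(y) = C1 + Integral(y/cos(y), y)


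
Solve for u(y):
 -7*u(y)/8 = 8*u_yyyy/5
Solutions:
 u(y) = (C1*sin(35^(1/4)*y/4) + C2*cos(35^(1/4)*y/4))*exp(-35^(1/4)*y/4) + (C3*sin(35^(1/4)*y/4) + C4*cos(35^(1/4)*y/4))*exp(35^(1/4)*y/4)


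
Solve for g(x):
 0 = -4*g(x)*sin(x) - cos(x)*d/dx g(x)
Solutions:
 g(x) = C1*cos(x)^4


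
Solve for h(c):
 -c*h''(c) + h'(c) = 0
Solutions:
 h(c) = C1 + C2*c^2


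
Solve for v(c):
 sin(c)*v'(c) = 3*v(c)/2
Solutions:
 v(c) = C1*(cos(c) - 1)^(3/4)/(cos(c) + 1)^(3/4)


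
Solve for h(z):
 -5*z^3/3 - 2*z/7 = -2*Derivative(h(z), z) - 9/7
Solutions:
 h(z) = C1 + 5*z^4/24 + z^2/14 - 9*z/14


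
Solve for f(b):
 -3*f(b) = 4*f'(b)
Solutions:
 f(b) = C1*exp(-3*b/4)


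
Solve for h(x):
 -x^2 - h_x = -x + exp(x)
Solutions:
 h(x) = C1 - x^3/3 + x^2/2 - exp(x)


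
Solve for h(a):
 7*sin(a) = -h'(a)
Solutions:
 h(a) = C1 + 7*cos(a)


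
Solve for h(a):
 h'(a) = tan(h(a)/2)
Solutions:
 h(a) = -2*asin(C1*exp(a/2)) + 2*pi
 h(a) = 2*asin(C1*exp(a/2))


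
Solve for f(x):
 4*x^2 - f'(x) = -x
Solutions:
 f(x) = C1 + 4*x^3/3 + x^2/2


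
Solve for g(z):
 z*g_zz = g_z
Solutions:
 g(z) = C1 + C2*z^2


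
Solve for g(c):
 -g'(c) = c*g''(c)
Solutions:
 g(c) = C1 + C2*log(c)


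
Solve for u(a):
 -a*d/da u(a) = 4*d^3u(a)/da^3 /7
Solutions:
 u(a) = C1 + Integral(C2*airyai(-14^(1/3)*a/2) + C3*airybi(-14^(1/3)*a/2), a)


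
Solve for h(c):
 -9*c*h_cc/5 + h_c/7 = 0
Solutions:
 h(c) = C1 + C2*c^(68/63)


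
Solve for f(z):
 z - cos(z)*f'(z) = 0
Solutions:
 f(z) = C1 + Integral(z/cos(z), z)


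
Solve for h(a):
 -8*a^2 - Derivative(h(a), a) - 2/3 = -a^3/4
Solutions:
 h(a) = C1 + a^4/16 - 8*a^3/3 - 2*a/3


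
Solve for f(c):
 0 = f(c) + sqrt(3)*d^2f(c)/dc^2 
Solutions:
 f(c) = C1*sin(3^(3/4)*c/3) + C2*cos(3^(3/4)*c/3)


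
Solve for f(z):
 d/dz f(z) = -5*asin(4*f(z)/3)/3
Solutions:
 Integral(1/asin(4*_y/3), (_y, f(z))) = C1 - 5*z/3


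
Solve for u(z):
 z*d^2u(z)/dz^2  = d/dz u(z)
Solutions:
 u(z) = C1 + C2*z^2


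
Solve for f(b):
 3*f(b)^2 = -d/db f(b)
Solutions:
 f(b) = 1/(C1 + 3*b)


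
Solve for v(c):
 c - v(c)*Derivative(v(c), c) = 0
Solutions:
 v(c) = -sqrt(C1 + c^2)
 v(c) = sqrt(C1 + c^2)


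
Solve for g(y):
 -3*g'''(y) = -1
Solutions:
 g(y) = C1 + C2*y + C3*y^2 + y^3/18


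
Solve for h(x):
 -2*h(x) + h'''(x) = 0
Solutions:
 h(x) = C3*exp(2^(1/3)*x) + (C1*sin(2^(1/3)*sqrt(3)*x/2) + C2*cos(2^(1/3)*sqrt(3)*x/2))*exp(-2^(1/3)*x/2)


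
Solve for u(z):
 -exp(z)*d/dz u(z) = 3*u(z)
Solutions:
 u(z) = C1*exp(3*exp(-z))


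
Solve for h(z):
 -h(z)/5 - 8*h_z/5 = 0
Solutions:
 h(z) = C1*exp(-z/8)


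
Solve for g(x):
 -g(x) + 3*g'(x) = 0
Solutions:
 g(x) = C1*exp(x/3)


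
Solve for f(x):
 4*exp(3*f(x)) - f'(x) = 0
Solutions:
 f(x) = log(-1/(C1 + 12*x))/3
 f(x) = log((-1/(C1 + 4*x))^(1/3)*(-3^(2/3) - 3*3^(1/6)*I)/6)
 f(x) = log((-1/(C1 + 4*x))^(1/3)*(-3^(2/3) + 3*3^(1/6)*I)/6)


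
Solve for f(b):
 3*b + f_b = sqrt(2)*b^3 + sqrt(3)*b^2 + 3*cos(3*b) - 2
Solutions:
 f(b) = C1 + sqrt(2)*b^4/4 + sqrt(3)*b^3/3 - 3*b^2/2 - 2*b + sin(3*b)


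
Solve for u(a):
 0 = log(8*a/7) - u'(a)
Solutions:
 u(a) = C1 + a*log(a) - a + a*log(8/7)


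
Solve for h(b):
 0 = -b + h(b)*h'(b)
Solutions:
 h(b) = -sqrt(C1 + b^2)
 h(b) = sqrt(C1 + b^2)


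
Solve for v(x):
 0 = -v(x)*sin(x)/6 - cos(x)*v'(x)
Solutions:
 v(x) = C1*cos(x)^(1/6)


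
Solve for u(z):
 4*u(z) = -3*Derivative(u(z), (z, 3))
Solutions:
 u(z) = C3*exp(-6^(2/3)*z/3) + (C1*sin(2^(2/3)*3^(1/6)*z/2) + C2*cos(2^(2/3)*3^(1/6)*z/2))*exp(6^(2/3)*z/6)


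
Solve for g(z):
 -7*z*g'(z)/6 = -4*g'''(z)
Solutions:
 g(z) = C1 + Integral(C2*airyai(3^(2/3)*7^(1/3)*z/6) + C3*airybi(3^(2/3)*7^(1/3)*z/6), z)


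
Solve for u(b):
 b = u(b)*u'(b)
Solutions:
 u(b) = -sqrt(C1 + b^2)
 u(b) = sqrt(C1 + b^2)


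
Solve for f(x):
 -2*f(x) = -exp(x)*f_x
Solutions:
 f(x) = C1*exp(-2*exp(-x))


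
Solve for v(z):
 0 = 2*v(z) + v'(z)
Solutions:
 v(z) = C1*exp(-2*z)


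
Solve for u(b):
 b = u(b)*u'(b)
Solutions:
 u(b) = -sqrt(C1 + b^2)
 u(b) = sqrt(C1 + b^2)


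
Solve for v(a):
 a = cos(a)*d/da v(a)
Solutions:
 v(a) = C1 + Integral(a/cos(a), a)


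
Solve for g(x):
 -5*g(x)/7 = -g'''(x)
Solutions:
 g(x) = C3*exp(5^(1/3)*7^(2/3)*x/7) + (C1*sin(sqrt(3)*5^(1/3)*7^(2/3)*x/14) + C2*cos(sqrt(3)*5^(1/3)*7^(2/3)*x/14))*exp(-5^(1/3)*7^(2/3)*x/14)


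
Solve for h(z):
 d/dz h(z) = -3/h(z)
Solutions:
 h(z) = -sqrt(C1 - 6*z)
 h(z) = sqrt(C1 - 6*z)


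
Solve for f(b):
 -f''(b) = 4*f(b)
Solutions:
 f(b) = C1*sin(2*b) + C2*cos(2*b)


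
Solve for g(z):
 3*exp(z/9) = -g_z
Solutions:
 g(z) = C1 - 27*exp(z/9)


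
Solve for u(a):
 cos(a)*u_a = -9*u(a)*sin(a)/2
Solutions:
 u(a) = C1*cos(a)^(9/2)


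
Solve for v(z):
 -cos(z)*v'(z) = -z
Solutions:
 v(z) = C1 + Integral(z/cos(z), z)


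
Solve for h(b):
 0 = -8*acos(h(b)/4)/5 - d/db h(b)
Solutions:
 Integral(1/acos(_y/4), (_y, h(b))) = C1 - 8*b/5


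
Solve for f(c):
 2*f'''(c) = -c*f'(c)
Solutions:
 f(c) = C1 + Integral(C2*airyai(-2^(2/3)*c/2) + C3*airybi(-2^(2/3)*c/2), c)


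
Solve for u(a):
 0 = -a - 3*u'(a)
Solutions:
 u(a) = C1 - a^2/6


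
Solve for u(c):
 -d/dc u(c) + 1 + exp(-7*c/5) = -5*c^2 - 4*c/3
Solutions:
 u(c) = C1 + 5*c^3/3 + 2*c^2/3 + c - 5*exp(-7*c/5)/7


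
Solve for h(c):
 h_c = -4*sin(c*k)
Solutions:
 h(c) = C1 + 4*cos(c*k)/k


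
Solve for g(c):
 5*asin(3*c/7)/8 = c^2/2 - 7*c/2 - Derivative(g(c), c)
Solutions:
 g(c) = C1 + c^3/6 - 7*c^2/4 - 5*c*asin(3*c/7)/8 - 5*sqrt(49 - 9*c^2)/24


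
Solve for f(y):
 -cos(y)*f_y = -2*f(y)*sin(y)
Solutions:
 f(y) = C1/cos(y)^2


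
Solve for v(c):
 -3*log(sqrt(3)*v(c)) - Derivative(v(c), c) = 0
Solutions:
 2*Integral(1/(2*log(_y) + log(3)), (_y, v(c)))/3 = C1 - c


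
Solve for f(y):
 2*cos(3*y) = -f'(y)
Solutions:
 f(y) = C1 - 2*sin(3*y)/3


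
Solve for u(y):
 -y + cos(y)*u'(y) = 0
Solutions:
 u(y) = C1 + Integral(y/cos(y), y)


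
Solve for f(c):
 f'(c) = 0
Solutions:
 f(c) = C1


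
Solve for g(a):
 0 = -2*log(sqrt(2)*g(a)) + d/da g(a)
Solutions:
 -Integral(1/(2*log(_y) + log(2)), (_y, g(a))) = C1 - a


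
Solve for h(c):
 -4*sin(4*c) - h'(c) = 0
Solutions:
 h(c) = C1 + cos(4*c)


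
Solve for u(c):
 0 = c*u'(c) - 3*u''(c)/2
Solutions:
 u(c) = C1 + C2*erfi(sqrt(3)*c/3)


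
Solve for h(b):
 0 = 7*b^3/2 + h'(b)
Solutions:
 h(b) = C1 - 7*b^4/8


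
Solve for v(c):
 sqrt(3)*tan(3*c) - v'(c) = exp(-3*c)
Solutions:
 v(c) = C1 + sqrt(3)*log(tan(3*c)^2 + 1)/6 + exp(-3*c)/3


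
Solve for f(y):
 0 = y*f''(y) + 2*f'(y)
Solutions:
 f(y) = C1 + C2/y


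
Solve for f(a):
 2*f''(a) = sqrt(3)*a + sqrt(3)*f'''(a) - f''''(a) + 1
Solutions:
 f(a) = C1 + C2*a + sqrt(3)*a^3/12 + 5*a^2/8 + (C3*sin(sqrt(5)*a/2) + C4*cos(sqrt(5)*a/2))*exp(sqrt(3)*a/2)


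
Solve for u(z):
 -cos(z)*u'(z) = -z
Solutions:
 u(z) = C1 + Integral(z/cos(z), z)


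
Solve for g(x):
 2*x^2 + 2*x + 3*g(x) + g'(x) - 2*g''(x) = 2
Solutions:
 g(x) = C1*exp(-x) + C2*exp(3*x/2) - 2*x^2/3 - 2*x/9 - 4/27


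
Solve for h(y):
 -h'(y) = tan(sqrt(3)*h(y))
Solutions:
 h(y) = sqrt(3)*(pi - asin(C1*exp(-sqrt(3)*y)))/3
 h(y) = sqrt(3)*asin(C1*exp(-sqrt(3)*y))/3


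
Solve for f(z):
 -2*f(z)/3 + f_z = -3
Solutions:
 f(z) = C1*exp(2*z/3) + 9/2


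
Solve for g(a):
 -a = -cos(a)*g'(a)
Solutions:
 g(a) = C1 + Integral(a/cos(a), a)


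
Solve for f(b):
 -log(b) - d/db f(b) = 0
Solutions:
 f(b) = C1 - b*log(b) + b


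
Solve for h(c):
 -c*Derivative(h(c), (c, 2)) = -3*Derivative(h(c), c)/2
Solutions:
 h(c) = C1 + C2*c^(5/2)


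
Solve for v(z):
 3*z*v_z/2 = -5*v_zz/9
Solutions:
 v(z) = C1 + C2*erf(3*sqrt(15)*z/10)
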